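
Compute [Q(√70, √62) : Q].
[Q(√70, √62) : Q] = 4

[Q(√70):Q] = 2 (min poly x^2 - 70, irreducible since 70 is squarefree > 1). For the top step, suppose √62 ∈ Q(√70), say √62 = c + d√70 with c, d ∈ Q. Squaring: 62 = c^2 + 70d^2 + 2cd√70. Since √70 ∉ Q this forces 2cd = 0. If d = 0 then √62 = c ∈ Q, contradicting 62 squarefree > 1. If c = 0 then 62 = 70d^2, so 70·62 = (70d)^2 is a perfect square in Q — but 70·62 = 4340 is not a perfect square (since 70 and 62 are distinct squarefree integers). Contradiction. Hence √62 ∉ Q(√70), so x^2 - 62 stays irreducible over Q(√70) and [Q(√70, √62) : Q(√70)] = 2. By the tower law, [Q(√70, √62) : Q] = 2 · 2 = 4.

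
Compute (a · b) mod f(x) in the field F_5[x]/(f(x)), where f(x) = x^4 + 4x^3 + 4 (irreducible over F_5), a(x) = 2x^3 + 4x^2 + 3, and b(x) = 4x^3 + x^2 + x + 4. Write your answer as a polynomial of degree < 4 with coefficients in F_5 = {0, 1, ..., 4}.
a · b ≡ x^3 + 2x^2 + 4x + 4 (mod f(x))

Multiply in F_5[x]: a(x)·b(x) = (2x^3 + 4x^2 + 3)·(4x^3 + x^2 + x + 4) = 3x^6 + 3x^5 + x^4 + 4x^3 + 4x^2 + 3x + 2. This has degree ≥ 4, so divide by f(x) over F_5: 3x^6 + 3x^5 + x^4 + 4x^3 + 4x^2 + 3x + 2 = (3x^2 + x + 2)·(x^4 + 4x^3 + 4) + (x^3 + 2x^2 + 4x + 4). Hence a·b ≡ x^3 + 2x^2 + 4x + 4 (mod f). (F_5[x]/(f) is a field with 5^4 = 625 elements since f is irreducible of degree 4.)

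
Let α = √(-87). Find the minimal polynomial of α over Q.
m_α(x) = x^2 + 87

α satisfies α^2 + 87 = 0, so x^2 + 87 annihilates α. Since d = -87 is squarefree and ≠ 1, it is not a perfect square in Q, so x^2 + 87 has no rational root and is therefore irreducible over Q (a degree-2 polynomial over a field is irreducible iff it has no root). Hence m_α(x) = x^2 + 87.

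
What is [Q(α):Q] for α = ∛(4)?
[Q(α):Q] = 3

The minimal polynomial of α is x^3 - 4, irreducible over Q since 4 is not a perfect cube (so x^3 - 4 has no rational root). Hence [Q(α):Q] = deg(m_α) = 3.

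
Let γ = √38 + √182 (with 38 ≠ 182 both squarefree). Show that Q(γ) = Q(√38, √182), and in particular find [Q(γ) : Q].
[Q(γ) : Q] = 4 (equivalently, Q(γ) = Q(√38, √182))

Obviously Q(γ) ⊆ Q(√38, √182), and [Q(√38, √182):Q] = 4 (since 38, 182 are distinct squarefree integers > 1 with 6916 not a perfect square). To show equality we compute the minimal polynomial of γ. From γ = √38 + √182: γ^2 = 38 + 2√(6916) + 182 = 220 + 2√(6916), so γ^2 - 220 = 2√(6916); squaring, (γ^2 - 220)^2 = 4·6916, i.e. γ^4 - 440γ^2 + 48400 - 27664 = 0, i.e. γ^4 - 440γ^2 + 20736 = 0. So γ is a root of x^4 - 440x^2 + 20736. This polynomial is irreducible over Q: it has no rational root (each ±√38 ± √182 is irrational), and any factorization into two quadratics over Q would force √(6916) ∈ Q (pairing opposite roots) or √38, √182 ∈ Q (other pairings), all impossible. Hence [Q(γ):Q] = 4 = [Q(√38, √182):Q], so Q(γ) = Q(√38, √182).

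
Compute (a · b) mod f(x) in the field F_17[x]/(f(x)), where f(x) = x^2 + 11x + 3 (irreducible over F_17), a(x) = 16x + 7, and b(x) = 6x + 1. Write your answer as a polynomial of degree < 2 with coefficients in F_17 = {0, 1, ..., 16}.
a · b ≡ 5x + 8 (mod f(x))

Multiply in F_17[x]: a(x)·b(x) = (16x + 7)·(6x + 1) = 11x^2 + 7x + 7. This has degree ≥ 2, so divide by f(x) over F_17: 11x^2 + 7x + 7 = (11)·(x^2 + 11x + 3) + (5x + 8). Hence a·b ≡ 5x + 8 (mod f). (F_17[x]/(f) is a field with 17^2 = 289 elements since f is irreducible of degree 2.)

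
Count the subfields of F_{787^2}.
F_{787^2} has 2 subfields

The subfields of F_{p^n} are exactly the fields F_{p^d} for d | n (each is the fixed field of the unique index-d subgroup of Gal(F_{p^n}/F_p) ≅ Z/nZ). The divisors of n = 2 are {1, 2}, giving 2 subfields: F_{787^1}, F_{787^2}.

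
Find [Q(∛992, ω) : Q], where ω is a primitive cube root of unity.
[Q(∛992, ω) : Q] = 6

[Q(∛992):Q] = 3 (min poly x^3 - 992, irreducible since 992 is not a perfect cube). [Q(ω):Q] = 2 (min poly x^2 + x + 1). Since Q(∛992) ⊂ R and ω ∉ R, we have ω ∉ Q(∛992), so x^2 + x + 1 remains irreducible over Q(∛992) and [Q(∛992, ω) : Q(∛992)] = 2. By the tower law, [Q(∛992, ω) : Q] = 3 · 2 = 6. (In fact Q(∛992, ω) is the splitting field of x^3 - 992 over Q.)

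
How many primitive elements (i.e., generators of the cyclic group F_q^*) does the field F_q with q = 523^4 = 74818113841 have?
There are φ(74818113840) = 17980784640 primitive elements

F_q^* is cyclic of order q - 1 = 74818113840. A cyclic group of order m has exactly φ(m) generators. Here m = 74818113840 = 2^4 · 3^2 · 5 · 17 · 29 · 131 · 1609, so the number of primitive elements is φ(74818113840) = 17980784640.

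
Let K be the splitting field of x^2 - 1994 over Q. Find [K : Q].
[K : Q] = 2

f(x) = x^2 - 1994 factors as (x - √1994)(x + √1994). The splitting field is K = Q(√1994). Since 1994 is squarefree and > 1, it is not a perfect square, so x^2 - 1994 is irreducible over Q and [Q(√1994) : Q] = 2. Hence [K : Q] = 2.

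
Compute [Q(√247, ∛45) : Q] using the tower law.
[Q(√247, ∛45) : Q] = 6

Let L = Q(√247, ∛45). Since Q(√247) ⊂ L and [Q(√247):Q] = 2, the tower law gives 2 | [L:Q]. Likewise Q(∛45) ⊂ L with [Q(∛45):Q] = 3 (because 45 is not a perfect cube), so 3 | [L:Q]. As gcd(2,3) = 1, [L:Q] is divisible by 6. Conversely L is generated over Q by √247 and ∛45, so [L:Q] ≤ 2·3 = 6. Therefore [Q(√247, ∛45) : Q] = 6.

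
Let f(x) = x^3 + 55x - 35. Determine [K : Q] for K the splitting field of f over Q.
[K : Q] = 6

By the rational root test, any rational root of the monic integer polynomial f(x) = x^3 + 55x - 35 must be an integer dividing the constant term -35, i.e. one of ±{1, 5, 7, 35}. Evaluating: f(1) = 21, f(-1) = -91, f(5) = 365, f(-5) = -435, f(7) = 693, f(-7) = -763, f(35) = 44765, f(-35) = -44835; none is 0, so f has no rational root and is therefore irreducible over Q (a cubic with no linear factor over a field is irreducible). For an irreducible cubic, the Galois group is A_3 or S_3 according as the discriminant disc(f) = -4a^3 - 27b^2 = -4·(55)^3 - 27·(-35)^2 = -698575 is or is not a square in Q. Here disc(f) = -698575 is not a perfect square in Q, so the Galois group of f over Q is not contained in A_3 and must be all of S_3. The splitting field has degree |S_3| = 6 over Q, so [K : Q] = 6.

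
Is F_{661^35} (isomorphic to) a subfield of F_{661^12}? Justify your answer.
No: F_{661^35} is not a subfield of F_{661^12}

F_{p^m} embeds in F_{p^n} iff m | n. Here 35 ∤ 12 (since 12 = 0·35 + 12 with remainder 12 ≠ 0), so F_{661^35} is not a subfield of F_{661^12}. Equivalently: if it were, the tower law would give 35 = [F_{661^35}:F_661] dividing [F_{661^12}:F_661] = 12, contradiction.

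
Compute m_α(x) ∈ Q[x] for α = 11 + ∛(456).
m_α(x) = x^3 - 33x^2 + 363x - 1787

Set β = α - 11 = ∛(456), so β^3 = 456. Then (α - 11)^3 - 456 = 0, i.e. α is a root of g(x) = (x - 11)^3 - 456 = x^3 - 33x^2 + 363x - 1787. Since g(x) = h(x - 11) where h(x) = x^3 - 456, and h is irreducible over Q (because 456 is not a perfect cube, so h has no rational root, and a monic cubic with no rational root is irreducible), g is also irreducible (irreducibility is preserved under the substitution x → x - 11). Hence m_α(x) = x^3 - 33x^2 + 363x - 1787.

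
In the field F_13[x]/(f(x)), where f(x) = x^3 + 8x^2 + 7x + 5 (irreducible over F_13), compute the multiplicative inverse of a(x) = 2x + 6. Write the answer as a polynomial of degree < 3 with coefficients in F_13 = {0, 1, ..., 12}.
a(x)^(-1) ≡ 2x^2 + 10x + 10 (mod f(x))

Since f is irreducible over F_13, F_13[x]/(f) is a field and a(x) ≠ 0 has an inverse. Apply the extended Euclidean algorithm to f(x) and a(x) in F_13[x]: f(x) = (7x^2 + 9x + 9)·a(x) + (3). The last nonzero remainder is the constant 3 = gcd(f, a) in F_13. Back-substituting through the division chain expresses 3 = s(x)·a(x) + t(x)·f(x) with s(x) ≡ 6x^2 + 4x + 4 (mod f), so (6x^2 + 4x + 4)·a(x) ≡ 3 (mod f). Multiplying by 3^(-1) ≡ 9 in F_13 gives a(x)^(-1) ≡ 9·(6x^2 + 4x + 4) ≡ 2x^2 + 10x + 10 (mod f). Check: (2x + 6)·(2x^2 + 10x + 10) = 4x^3 + 6x^2 + 2x + 8 ≡ 1 (mod x^3 + 8x^2 + 7x + 5).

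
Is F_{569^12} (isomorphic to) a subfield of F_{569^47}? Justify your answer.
No: F_{569^12} is not a subfield of F_{569^47}

F_{p^m} embeds in F_{p^n} iff m | n. Here 12 ∤ 47 (since 47 = 3·12 + 11 with remainder 11 ≠ 0), so F_{569^12} is not a subfield of F_{569^47}. Equivalently: if it were, the tower law would give 12 = [F_{569^12}:F_569] dividing [F_{569^47}:F_569] = 47, contradiction.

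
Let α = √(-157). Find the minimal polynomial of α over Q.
m_α(x) = x^2 + 157

α satisfies α^2 + 157 = 0, so x^2 + 157 annihilates α. Since d = -157 is squarefree and ≠ 1, it is not a perfect square in Q, so x^2 + 157 has no rational root and is therefore irreducible over Q (a degree-2 polynomial over a field is irreducible iff it has no root). Hence m_α(x) = x^2 + 157.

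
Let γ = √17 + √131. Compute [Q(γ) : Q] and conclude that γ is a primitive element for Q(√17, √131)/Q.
[Q(γ) : Q] = 4 (equivalently, Q(γ) = Q(√17, √131))

Obviously Q(γ) ⊆ Q(√17, √131), and [Q(√17, √131):Q] = 4 (since 17, 131 are distinct squarefree integers > 1 with 2227 not a perfect square). To show equality we compute the minimal polynomial of γ. From γ = √17 + √131: γ^2 = 17 + 2√(2227) + 131 = 148 + 2√(2227), so γ^2 - 148 = 2√(2227); squaring, (γ^2 - 148)^2 = 4·2227, i.e. γ^4 - 296γ^2 + 21904 - 8908 = 0, i.e. γ^4 - 296γ^2 + 12996 = 0. So γ is a root of x^4 - 296x^2 + 12996. This polynomial is irreducible over Q: it has no rational root (each ±√17 ± √131 is irrational), and any factorization into two quadratics over Q would force √(2227) ∈ Q (pairing opposite roots) or √17, √131 ∈ Q (other pairings), all impossible. Hence [Q(γ):Q] = 4 = [Q(√17, √131):Q], so Q(γ) = Q(√17, √131).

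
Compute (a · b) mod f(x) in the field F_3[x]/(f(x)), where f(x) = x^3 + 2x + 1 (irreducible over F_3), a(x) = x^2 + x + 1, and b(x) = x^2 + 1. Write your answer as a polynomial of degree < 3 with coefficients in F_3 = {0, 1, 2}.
a · b ≡ x (mod f(x))

Multiply in F_3[x]: a(x)·b(x) = (x^2 + x + 1)·(x^2 + 1) = x^4 + x^3 + 2x^2 + x + 1. This has degree ≥ 3, so divide by f(x) over F_3: x^4 + x^3 + 2x^2 + x + 1 = (x + 1)·(x^3 + 2x + 1) + (x). Hence a·b ≡ x (mod f). (F_3[x]/(f) is a field with 3^3 = 27 elements since f is irreducible of degree 3.)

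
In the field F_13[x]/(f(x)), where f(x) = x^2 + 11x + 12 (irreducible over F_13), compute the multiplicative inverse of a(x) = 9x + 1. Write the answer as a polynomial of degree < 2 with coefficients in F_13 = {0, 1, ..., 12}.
a(x)^(-1) ≡ 10x + 2 (mod f(x))

Since f is irreducible over F_13, F_13[x]/(f) is a field and a(x) ≠ 0 has an inverse. Apply the extended Euclidean algorithm to f(x) and a(x) in F_13[x]: f(x) = (3x + 11)·a(x) + (1). The last nonzero remainder is the constant 1 = gcd(f, a) in F_13. Back-substituting through the division chain expresses 1 = s(x)·a(x) + t(x)·f(x) with s(x) ≡ 10x + 2 (mod f), so a(x)^(-1) ≡ s(x) = 10x + 2 (mod f). Check: (9x + 1)·(10x + 2) = 12x^2 + 2x + 2 ≡ 1 (mod x^2 + 11x + 12).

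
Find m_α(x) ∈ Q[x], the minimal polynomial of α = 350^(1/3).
m_α(x) = x^3 - 350

α satisfies α^3 = 350, so x^3 - 350 annihilates α. By the rational root test, a rational root p/q (in lowest terms) of x^3 - 350 would satisfy p^3 = 350 q^3, forcing q = 1 and p^3 = 350; but 350 is not a perfect cube, contradiction. A monic cubic over Q with no rational root is irreducible (any nontrivial factorization would include a linear factor). Hence x^3 - 350 is the minimal polynomial of α, and in particular [Q(α):Q] = 3.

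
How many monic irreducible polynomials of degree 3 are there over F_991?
There are 324413760 monic irreducible polynomials of degree 3 over F_991

Each element of F_{991^3} that lies in no proper subfield is a root of exactly one monic irreducible of degree 3 over F_991, and each such polynomial has 3 distinct roots in F_{991^3}. By Möbius inversion the count is N_991(3) = (1/3) Σ_{d|3} μ(3/d) · 991^d = (1/3)(μ(3)·991^1 + μ(1)·991^3) = 973241280/3 = 324413760.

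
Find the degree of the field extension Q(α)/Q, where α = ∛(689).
[Q(α):Q] = 3

The minimal polynomial of α is x^3 - 689, irreducible over Q since 689 is not a perfect cube (so x^3 - 689 has no rational root). Hence [Q(α):Q] = deg(m_α) = 3.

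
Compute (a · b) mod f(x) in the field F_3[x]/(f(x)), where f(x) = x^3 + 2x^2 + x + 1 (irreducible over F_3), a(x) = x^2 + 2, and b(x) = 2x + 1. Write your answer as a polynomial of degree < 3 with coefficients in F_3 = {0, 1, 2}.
a · b ≡ 2x (mod f(x))

Multiply in F_3[x]: a(x)·b(x) = (x^2 + 2)·(2x + 1) = 2x^3 + x^2 + x + 2. This has degree ≥ 3, so divide by f(x) over F_3: 2x^3 + x^2 + x + 2 = (2)·(x^3 + 2x^2 + x + 1) + (2x). Hence a·b ≡ 2x (mod f). (F_3[x]/(f) is a field with 3^3 = 27 elements since f is irreducible of degree 3.)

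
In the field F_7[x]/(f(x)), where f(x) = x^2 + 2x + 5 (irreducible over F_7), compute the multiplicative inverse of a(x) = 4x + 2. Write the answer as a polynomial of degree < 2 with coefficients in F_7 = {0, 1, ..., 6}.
a(x)^(-1) ≡ 2x + 3 (mod f(x))

Since f is irreducible over F_7, F_7[x]/(f) is a field and a(x) ≠ 0 has an inverse. Apply the extended Euclidean algorithm to f(x) and a(x) in F_7[x]: f(x) = (2x + 3)·a(x) + (6). The last nonzero remainder is the constant 6 = gcd(f, a) in F_7. Back-substituting through the division chain expresses 6 = s(x)·a(x) + t(x)·f(x) with s(x) ≡ 5x + 4 (mod f), so (5x + 4)·a(x) ≡ 6 (mod f). Multiplying by 6^(-1) ≡ 6 in F_7 gives a(x)^(-1) ≡ 6·(5x + 4) ≡ 2x + 3 (mod f). Check: (4x + 2)·(2x + 3) = x^2 + 2x + 6 ≡ 1 (mod x^2 + 2x + 5).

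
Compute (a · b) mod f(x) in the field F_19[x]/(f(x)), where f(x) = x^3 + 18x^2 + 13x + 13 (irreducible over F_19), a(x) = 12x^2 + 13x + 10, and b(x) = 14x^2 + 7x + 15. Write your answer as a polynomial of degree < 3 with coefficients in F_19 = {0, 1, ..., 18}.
a · b ≡ 10x^2 + x + 18 (mod f(x))

Multiply in F_19[x]: a(x)·b(x) = (12x^2 + 13x + 10)·(14x^2 + 7x + 15) = 16x^4 + 12x^2 + 18x + 17. This has degree ≥ 3, so divide by f(x) over F_19: 16x^4 + 12x^2 + 18x + 17 = (16x + 16)·(x^3 + 18x^2 + 13x + 13) + (10x^2 + x + 18). Hence a·b ≡ 10x^2 + x + 18 (mod f). (F_19[x]/(f) is a field with 19^3 = 6859 elements since f is irreducible of degree 3.)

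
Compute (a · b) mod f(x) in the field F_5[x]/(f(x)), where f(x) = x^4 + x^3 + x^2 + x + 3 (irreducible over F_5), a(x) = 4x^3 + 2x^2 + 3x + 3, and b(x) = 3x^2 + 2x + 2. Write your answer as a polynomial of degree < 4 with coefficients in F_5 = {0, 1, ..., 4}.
a · b ≡ 2x^3 + 4x (mod f(x))

Multiply in F_5[x]: a(x)·b(x) = (4x^3 + 2x^2 + 3x + 3)·(3x^2 + 2x + 2) = 2x^5 + 4x^4 + x^3 + 4x^2 + 2x + 1. This has degree ≥ 4, so divide by f(x) over F_5: 2x^5 + 4x^4 + x^3 + 4x^2 + 2x + 1 = (2x + 2)·(x^4 + x^3 + x^2 + x + 3) + (2x^3 + 4x). Hence a·b ≡ 2x^3 + 4x (mod f). (F_5[x]/(f) is a field with 5^4 = 625 elements since f is irreducible of degree 4.)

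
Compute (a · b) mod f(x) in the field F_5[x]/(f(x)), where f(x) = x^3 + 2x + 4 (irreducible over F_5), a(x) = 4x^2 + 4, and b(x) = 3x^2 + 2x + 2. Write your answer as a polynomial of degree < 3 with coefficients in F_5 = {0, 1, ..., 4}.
a · b ≡ x^2 + 4x + 1 (mod f(x))

Multiply in F_5[x]: a(x)·b(x) = (4x^2 + 4)·(3x^2 + 2x + 2) = 2x^4 + 3x^3 + 3x + 3. This has degree ≥ 3, so divide by f(x) over F_5: 2x^4 + 3x^3 + 3x + 3 = (2x + 3)·(x^3 + 2x + 4) + (x^2 + 4x + 1). Hence a·b ≡ x^2 + 4x + 1 (mod f). (F_5[x]/(f) is a field with 5^3 = 125 elements since f is irreducible of degree 3.)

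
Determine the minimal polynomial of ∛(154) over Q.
m_α(x) = x^3 - 154

α satisfies α^3 = 154, so x^3 - 154 annihilates α. By the rational root test, a rational root p/q (in lowest terms) of x^3 - 154 would satisfy p^3 = 154 q^3, forcing q = 1 and p^3 = 154; but 154 is not a perfect cube, contradiction. A monic cubic over Q with no rational root is irreducible (any nontrivial factorization would include a linear factor). Hence x^3 - 154 is the minimal polynomial of α, and in particular [Q(α):Q] = 3.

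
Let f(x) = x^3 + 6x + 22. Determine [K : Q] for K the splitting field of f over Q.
[K : Q] = 6

By the rational root test, any rational root of the monic integer polynomial f(x) = x^3 + 6x + 22 must be an integer dividing the constant term 22, i.e. one of ±{1, 2, 11, 22}. Evaluating: f(1) = 29, f(-1) = 15, f(2) = 42, f(-2) = 2, f(11) = 1419, f(-11) = -1375, f(22) = 10802, f(-22) = -10758; none is 0, so f has no rational root and is therefore irreducible over Q (a cubic with no linear factor over a field is irreducible). For an irreducible cubic, the Galois group is A_3 or S_3 according as the discriminant disc(f) = -4a^3 - 27b^2 = -4·(6)^3 - 27·(22)^2 = -13932 is or is not a square in Q. Here disc(f) = -13932 is not a perfect square in Q, so the Galois group of f over Q is not contained in A_3 and must be all of S_3. The splitting field has degree |S_3| = 6 over Q, so [K : Q] = 6.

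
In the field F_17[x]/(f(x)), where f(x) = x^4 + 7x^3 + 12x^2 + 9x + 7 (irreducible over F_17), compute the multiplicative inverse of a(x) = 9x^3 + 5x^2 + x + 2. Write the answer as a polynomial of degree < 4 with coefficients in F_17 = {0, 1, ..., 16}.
a(x)^(-1) ≡ 4x^3 + 10x^2 + 16x (mod f(x))

Since f is irreducible over F_17, F_17[x]/(f) is a field and a(x) ≠ 0 has an inverse. Apply the extended Euclidean algorithm to f(x) and a(x) in F_17[x]: f(x) = (2x + 11)·a(x) + (6x^2 + 11x + 2);  a(x) = (10x + 8)·(6x^2 + 11x + 2) + (12x + 3);  (6x^2 + 11x + 2) = (9x + 10)·(12x + 3) + (6). The last nonzero remainder is the constant 6 = gcd(f, a) in F_17. Back-substituting through the division chain expresses 6 = s(x)·a(x) + t(x)·f(x) with s(x) ≡ 7x^3 + 9x^2 + 11x (mod f), so (7x^3 + 9x^2 + 11x)·a(x) ≡ 6 (mod f). Multiplying by 6^(-1) ≡ 3 in F_17 gives a(x)^(-1) ≡ 3·(7x^3 + 9x^2 + 11x) ≡ 4x^3 + 10x^2 + 16x (mod f). Check: (9x^3 + 5x^2 + x + 2)·(4x^3 + 10x^2 + 16x) = 2x^6 + 8x^5 + 11x^4 + 13x^3 + 2x^2 + 15x ≡ 1 (mod x^4 + 7x^3 + 12x^2 + 9x + 7).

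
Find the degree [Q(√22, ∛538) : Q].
[Q(√22, ∛538) : Q] = 6

Let L = Q(√22, ∛538). Since Q(√22) ⊂ L and [Q(√22):Q] = 2, the tower law gives 2 | [L:Q]. Likewise Q(∛538) ⊂ L with [Q(∛538):Q] = 3 (because 538 is not a perfect cube), so 3 | [L:Q]. As gcd(2,3) = 1, [L:Q] is divisible by 6. Conversely L is generated over Q by √22 and ∛538, so [L:Q] ≤ 2·3 = 6. Therefore [Q(√22, ∛538) : Q] = 6.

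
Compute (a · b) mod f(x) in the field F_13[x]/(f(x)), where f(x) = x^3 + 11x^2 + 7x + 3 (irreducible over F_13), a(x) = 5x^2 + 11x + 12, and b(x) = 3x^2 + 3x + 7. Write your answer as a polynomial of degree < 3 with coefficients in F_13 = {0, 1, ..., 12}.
a · b ≡ 12x^2 + 3x + 6 (mod f(x))

Multiply in F_13[x]: a(x)·b(x) = (5x^2 + 11x + 12)·(3x^2 + 3x + 7) = 2x^4 + 9x^3 + 9x + 6. This has degree ≥ 3, so divide by f(x) over F_13: 2x^4 + 9x^3 + 9x + 6 = (2x)·(x^3 + 11x^2 + 7x + 3) + (12x^2 + 3x + 6). Hence a·b ≡ 12x^2 + 3x + 6 (mod f). (F_13[x]/(f) is a field with 13^3 = 2197 elements since f is irreducible of degree 3.)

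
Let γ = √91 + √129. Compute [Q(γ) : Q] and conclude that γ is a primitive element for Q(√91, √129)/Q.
[Q(γ) : Q] = 4 (equivalently, Q(γ) = Q(√91, √129))

Obviously Q(γ) ⊆ Q(√91, √129), and [Q(√91, √129):Q] = 4 (since 91, 129 are distinct squarefree integers > 1 with 11739 not a perfect square). To show equality we compute the minimal polynomial of γ. From γ = √91 + √129: γ^2 = 91 + 2√(11739) + 129 = 220 + 2√(11739), so γ^2 - 220 = 2√(11739); squaring, (γ^2 - 220)^2 = 4·11739, i.e. γ^4 - 440γ^2 + 48400 - 46956 = 0, i.e. γ^4 - 440γ^2 + 1444 = 0. So γ is a root of x^4 - 440x^2 + 1444. This polynomial is irreducible over Q: it has no rational root (each ±√91 ± √129 is irrational), and any factorization into two quadratics over Q would force √(11739) ∈ Q (pairing opposite roots) or √91, √129 ∈ Q (other pairings), all impossible. Hence [Q(γ):Q] = 4 = [Q(√91, √129):Q], so Q(γ) = Q(√91, √129).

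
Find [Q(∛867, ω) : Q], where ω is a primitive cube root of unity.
[Q(∛867, ω) : Q] = 6

[Q(∛867):Q] = 3 (min poly x^3 - 867, irreducible since 867 is not a perfect cube). [Q(ω):Q] = 2 (min poly x^2 + x + 1). Since Q(∛867) ⊂ R and ω ∉ R, we have ω ∉ Q(∛867), so x^2 + x + 1 remains irreducible over Q(∛867) and [Q(∛867, ω) : Q(∛867)] = 2. By the tower law, [Q(∛867, ω) : Q] = 3 · 2 = 6. (In fact Q(∛867, ω) is the splitting field of x^3 - 867 over Q.)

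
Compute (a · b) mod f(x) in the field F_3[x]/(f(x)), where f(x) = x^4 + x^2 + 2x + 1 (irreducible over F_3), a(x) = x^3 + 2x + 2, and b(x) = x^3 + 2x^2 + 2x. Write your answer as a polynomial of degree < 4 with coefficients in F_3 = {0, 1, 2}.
a · b ≡ 2x^3 + 2x (mod f(x))

Multiply in F_3[x]: a(x)·b(x) = (x^3 + 2x + 2)·(x^3 + 2x^2 + 2x) = x^6 + 2x^5 + x^4 + 2x^2 + x. This has degree ≥ 4, so divide by f(x) over F_3: x^6 + 2x^5 + x^4 + 2x^2 + x = (x^2 + 2x)·(x^4 + x^2 + 2x + 1) + (2x^3 + 2x). Hence a·b ≡ 2x^3 + 2x (mod f). (F_3[x]/(f) is a field with 3^4 = 81 elements since f is irreducible of degree 4.)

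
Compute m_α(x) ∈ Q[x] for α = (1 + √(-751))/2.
m_α(x) = x^2 - x + 188

From 2α - 1 = √(-751), squaring gives (2α - 1)^2 = -751, i.e. 4α^2 - 4α + 1 = -751, so α^2 - α + (1 + 751)/4 = 0. Since -751 ≡ 1 (mod 4), (1 + 751)/4 = 188 ∈ Z. The polynomial x^2 - x + 188 has discriminant 1 - 4·(188) = -751, which is not a perfect square in Q (d = -751 is squarefree and ≠ 1), so x^2 - x + 188 is irreducible over Q. It is the minimal polynomial of α.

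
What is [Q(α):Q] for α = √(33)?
[Q(α):Q] = 2

[Q(α):Q] equals the degree of the minimal polynomial of α. Here α^2 = 33 and x^2 - 33 is irreducible (d = 33 is squarefree, ≠ 1, hence not a square), so deg(m_α) = 2. Thus [Q(α):Q] = 2.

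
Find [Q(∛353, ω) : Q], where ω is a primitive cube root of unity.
[Q(∛353, ω) : Q] = 6

[Q(∛353):Q] = 3 (min poly x^3 - 353, irreducible since 353 is not a perfect cube). [Q(ω):Q] = 2 (min poly x^2 + x + 1). Since Q(∛353) ⊂ R and ω ∉ R, we have ω ∉ Q(∛353), so x^2 + x + 1 remains irreducible over Q(∛353) and [Q(∛353, ω) : Q(∛353)] = 2. By the tower law, [Q(∛353, ω) : Q] = 3 · 2 = 6. (In fact Q(∛353, ω) is the splitting field of x^3 - 353 over Q.)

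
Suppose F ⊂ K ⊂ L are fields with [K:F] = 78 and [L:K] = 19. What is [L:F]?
[L:F] = 1482

The tower law says that for any tower of field extensions F ⊂ K ⊂ L with finite degrees, [L:F] = [L:K] · [K:F]. Here this gives [L:F] = 19 · 78 = 1482.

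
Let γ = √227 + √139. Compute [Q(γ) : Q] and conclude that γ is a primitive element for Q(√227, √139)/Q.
[Q(γ) : Q] = 4 (equivalently, Q(γ) = Q(√227, √139))

Obviously Q(γ) ⊆ Q(√227, √139), and [Q(√227, √139):Q] = 4 (since 227, 139 are distinct squarefree integers > 1 with 31553 not a perfect square). To show equality we compute the minimal polynomial of γ. From γ = √227 + √139: γ^2 = 227 + 2√(31553) + 139 = 366 + 2√(31553), so γ^2 - 366 = 2√(31553); squaring, (γ^2 - 366)^2 = 4·31553, i.e. γ^4 - 732γ^2 + 133956 - 126212 = 0, i.e. γ^4 - 732γ^2 + 7744 = 0. So γ is a root of x^4 - 732x^2 + 7744. This polynomial is irreducible over Q: it has no rational root (each ±√227 ± √139 is irrational), and any factorization into two quadratics over Q would force √(31553) ∈ Q (pairing opposite roots) or √227, √139 ∈ Q (other pairings), all impossible. Hence [Q(γ):Q] = 4 = [Q(√227, √139):Q], so Q(γ) = Q(√227, √139).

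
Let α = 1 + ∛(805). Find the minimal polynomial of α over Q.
m_α(x) = x^3 - 3x^2 + 3x - 806

Set β = α - 1 = ∛(805), so β^3 = 805. Then (α - 1)^3 - 805 = 0, i.e. α is a root of g(x) = (x - 1)^3 - 805 = x^3 - 3x^2 + 3x - 806. Since g(x) = h(x - 1) where h(x) = x^3 - 805, and h is irreducible over Q (because 805 is not a perfect cube, so h has no rational root, and a monic cubic with no rational root is irreducible), g is also irreducible (irreducibility is preserved under the substitution x → x - 1). Hence m_α(x) = x^3 - 3x^2 + 3x - 806.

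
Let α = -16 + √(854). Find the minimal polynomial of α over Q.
m_α(x) = x^2 + 32x - 598

From α + 16 = √(854), squaring gives (α + 16)^2 = 854, i.e. α^2 + 32α + 256 = 854, so α^2 + 32α - 598 = 0. The discriminant of x^2 + 32x - 598 is (32)^2 - 4·(-598) = 1024 + 2392 = 3416, and 4·(854) is not a perfect square in Q since 854 is squarefree and ≠ 1. Hence x^2 + 32x - 598 is irreducible over Q and is the minimal polynomial of α.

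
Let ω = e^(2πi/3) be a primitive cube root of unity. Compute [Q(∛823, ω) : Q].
[Q(∛823, ω) : Q] = 6

[Q(∛823):Q] = 3 (min poly x^3 - 823, irreducible since 823 is not a perfect cube). [Q(ω):Q] = 2 (min poly x^2 + x + 1). Since Q(∛823) ⊂ R and ω ∉ R, we have ω ∉ Q(∛823), so x^2 + x + 1 remains irreducible over Q(∛823) and [Q(∛823, ω) : Q(∛823)] = 2. By the tower law, [Q(∛823, ω) : Q] = 3 · 2 = 6. (In fact Q(∛823, ω) is the splitting field of x^3 - 823 over Q.)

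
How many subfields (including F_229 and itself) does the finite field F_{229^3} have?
F_{229^3} has 2 subfields

The subfields of F_{p^n} are exactly the fields F_{p^d} for d | n (each is the fixed field of the unique index-d subgroup of Gal(F_{p^n}/F_p) ≅ Z/nZ). The divisors of n = 3 are {1, 3}, giving 2 subfields: F_{229^1}, F_{229^3}.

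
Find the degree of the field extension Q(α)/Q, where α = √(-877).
[Q(α):Q] = 2

[Q(α):Q] equals the degree of the minimal polynomial of α. Here α^2 = -877 and x^2 + 877 is irreducible (d = -877 is squarefree, ≠ 1, hence not a square), so deg(m_α) = 2. Thus [Q(α):Q] = 2.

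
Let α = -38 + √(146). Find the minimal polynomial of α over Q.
m_α(x) = x^2 + 76x + 1298

From α + 38 = √(146), squaring gives (α + 38)^2 = 146, i.e. α^2 + 76α + 1444 = 146, so α^2 + 76α + 1298 = 0. The discriminant of x^2 + 76x + 1298 is (76)^2 - 4·(1298) = 5776 - 5192 = 584, and 4·(146) is not a perfect square in Q since 146 is squarefree and ≠ 1. Hence x^2 + 76x + 1298 is irreducible over Q and is the minimal polynomial of α.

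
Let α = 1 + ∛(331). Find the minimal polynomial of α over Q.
m_α(x) = x^3 - 3x^2 + 3x - 332

Set β = α - 1 = ∛(331), so β^3 = 331. Then (α - 1)^3 - 331 = 0, i.e. α is a root of g(x) = (x - 1)^3 - 331 = x^3 - 3x^2 + 3x - 332. Since g(x) = h(x - 1) where h(x) = x^3 - 331, and h is irreducible over Q (because 331 is not a perfect cube, so h has no rational root, and a monic cubic with no rational root is irreducible), g is also irreducible (irreducibility is preserved under the substitution x → x - 1). Hence m_α(x) = x^3 - 3x^2 + 3x - 332.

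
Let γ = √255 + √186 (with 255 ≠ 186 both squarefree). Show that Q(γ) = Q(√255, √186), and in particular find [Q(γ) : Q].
[Q(γ) : Q] = 4 (equivalently, Q(γ) = Q(√255, √186))

Obviously Q(γ) ⊆ Q(√255, √186), and [Q(√255, √186):Q] = 4 (since 255, 186 are distinct squarefree integers > 1 with 47430 not a perfect square). To show equality we compute the minimal polynomial of γ. From γ = √255 + √186: γ^2 = 255 + 2√(47430) + 186 = 441 + 2√(47430), so γ^2 - 441 = 2√(47430); squaring, (γ^2 - 441)^2 = 4·47430, i.e. γ^4 - 882γ^2 + 194481 - 189720 = 0, i.e. γ^4 - 882γ^2 + 4761 = 0. So γ is a root of x^4 - 882x^2 + 4761. This polynomial is irreducible over Q: it has no rational root (each ±√255 ± √186 is irrational), and any factorization into two quadratics over Q would force √(47430) ∈ Q (pairing opposite roots) or √255, √186 ∈ Q (other pairings), all impossible. Hence [Q(γ):Q] = 4 = [Q(√255, √186):Q], so Q(γ) = Q(√255, √186).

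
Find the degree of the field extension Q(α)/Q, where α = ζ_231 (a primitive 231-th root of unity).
[Q(α):Q] = 120

The minimal polynomial of ζ_231 over Q is the 231-th cyclotomic polynomial Φ_231(x), which is irreducible over Q and has degree φ(231) = 120. Hence [Q(α):Q] = φ(231) = 120.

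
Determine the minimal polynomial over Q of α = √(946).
m_α(x) = x^2 - 946

α satisfies α^2 - 946 = 0, so x^2 - 946 annihilates α. Since d = 946 is squarefree and ≠ 1, it is not a perfect square in Q, so x^2 - 946 has no rational root and is therefore irreducible over Q (a degree-2 polynomial over a field is irreducible iff it has no root). Hence m_α(x) = x^2 - 946.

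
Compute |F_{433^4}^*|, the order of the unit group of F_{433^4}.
|F_{433^4}^*| = 35152125120

F_{433^4} has 433^4 = 35152125121 elements; its multiplicative group consists of all nonzero elements, so |F_{433^4}^*| = 35152125121 - 1 = 35152125120. (It is cyclic since any finite subgroup of the multiplicative group of a field is cyclic.)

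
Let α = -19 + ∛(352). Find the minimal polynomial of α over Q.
m_α(x) = x^3 + 57x^2 + 1083x + 6507

Set β = α + 19 = ∛(352), so β^3 = 352. Then (α + 19)^3 - 352 = 0, i.e. α is a root of g(x) = (x + 19)^3 - 352 = x^3 + 57x^2 + 1083x + 6507. Since g(x) = h(x + 19) where h(x) = x^3 - 352, and h is irreducible over Q (because 352 is not a perfect cube, so h has no rational root, and a monic cubic with no rational root is irreducible), g is also irreducible (irreducibility is preserved under the substitution x → x + 19). Hence m_α(x) = x^3 + 57x^2 + 1083x + 6507.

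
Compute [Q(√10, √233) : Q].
[Q(√10, √233) : Q] = 4

[Q(√10):Q] = 2 (min poly x^2 - 10, irreducible since 10 is squarefree > 1). For the top step, suppose √233 ∈ Q(√10), say √233 = c + d√10 with c, d ∈ Q. Squaring: 233 = c^2 + 10d^2 + 2cd√10. Since √10 ∉ Q this forces 2cd = 0. If d = 0 then √233 = c ∈ Q, contradicting 233 squarefree > 1. If c = 0 then 233 = 10d^2, so 10·233 = (10d)^2 is a perfect square in Q — but 10·233 = 2330 is not a perfect square (since 10 and 233 are distinct squarefree integers). Contradiction. Hence √233 ∉ Q(√10), so x^2 - 233 stays irreducible over Q(√10) and [Q(√10, √233) : Q(√10)] = 2. By the tower law, [Q(√10, √233) : Q] = 2 · 2 = 4.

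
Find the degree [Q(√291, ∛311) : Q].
[Q(√291, ∛311) : Q] = 6

Let L = Q(√291, ∛311). Since Q(√291) ⊂ L and [Q(√291):Q] = 2, the tower law gives 2 | [L:Q]. Likewise Q(∛311) ⊂ L with [Q(∛311):Q] = 3 (because 311 is not a perfect cube), so 3 | [L:Q]. As gcd(2,3) = 1, [L:Q] is divisible by 6. Conversely L is generated over Q by √291 and ∛311, so [L:Q] ≤ 2·3 = 6. Therefore [Q(√291, ∛311) : Q] = 6.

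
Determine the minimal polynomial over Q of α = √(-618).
m_α(x) = x^2 + 618

α satisfies α^2 + 618 = 0, so x^2 + 618 annihilates α. Since d = -618 is squarefree and ≠ 1, it is not a perfect square in Q, so x^2 + 618 has no rational root and is therefore irreducible over Q (a degree-2 polynomial over a field is irreducible iff it has no root). Hence m_α(x) = x^2 + 618.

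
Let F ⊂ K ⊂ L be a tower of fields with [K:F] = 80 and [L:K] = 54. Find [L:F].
[L:F] = 4320

The tower law says that for any tower of field extensions F ⊂ K ⊂ L with finite degrees, [L:F] = [L:K] · [K:F]. Here this gives [L:F] = 54 · 80 = 4320.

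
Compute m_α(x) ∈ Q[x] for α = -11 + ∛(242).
m_α(x) = x^3 + 33x^2 + 363x + 1089

Set β = α + 11 = ∛(242), so β^3 = 242. Then (α + 11)^3 - 242 = 0, i.e. α is a root of g(x) = (x + 11)^3 - 242 = x^3 + 33x^2 + 363x + 1089. Since g(x) = h(x + 11) where h(x) = x^3 - 242, and h is irreducible over Q (because 242 is not a perfect cube, so h has no rational root, and a monic cubic with no rational root is irreducible), g is also irreducible (irreducibility is preserved under the substitution x → x + 11). Hence m_α(x) = x^3 + 33x^2 + 363x + 1089.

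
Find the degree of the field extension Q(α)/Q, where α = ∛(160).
[Q(α):Q] = 3

The minimal polynomial of α is x^3 - 160, irreducible over Q since 160 is not a perfect cube (so x^3 - 160 has no rational root). Hence [Q(α):Q] = deg(m_α) = 3.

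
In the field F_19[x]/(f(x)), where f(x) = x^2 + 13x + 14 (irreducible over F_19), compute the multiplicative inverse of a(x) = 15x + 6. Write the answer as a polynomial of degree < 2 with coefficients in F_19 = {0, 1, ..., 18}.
a(x)^(-1) ≡ 2x + 10 (mod f(x))

Since f is irreducible over F_19, F_19[x]/(f) is a field and a(x) ≠ 0 has an inverse. Apply the extended Euclidean algorithm to f(x) and a(x) in F_19[x]: f(x) = (14x + 13)·a(x) + (12). The last nonzero remainder is the constant 12 = gcd(f, a) in F_19. Back-substituting through the division chain expresses 12 = s(x)·a(x) + t(x)·f(x) with s(x) ≡ 5x + 6 (mod f), so (5x + 6)·a(x) ≡ 12 (mod f). Multiplying by 12^(-1) ≡ 8 in F_19 gives a(x)^(-1) ≡ 8·(5x + 6) ≡ 2x + 10 (mod f). Check: (15x + 6)·(2x + 10) = 11x^2 + 10x + 3 ≡ 1 (mod x^2 + 13x + 14).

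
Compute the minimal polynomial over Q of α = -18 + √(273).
m_α(x) = x^2 + 36x + 51

From α + 18 = √(273), squaring gives (α + 18)^2 = 273, i.e. α^2 + 36α + 324 = 273, so α^2 + 36α + 51 = 0. The discriminant of x^2 + 36x + 51 is (36)^2 - 4·(51) = 1296 - 204 = 1092, and 4·(273) is not a perfect square in Q since 273 is squarefree and ≠ 1. Hence x^2 + 36x + 51 is irreducible over Q and is the minimal polynomial of α.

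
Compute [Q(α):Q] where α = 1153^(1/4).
[Q(α):Q] = 4

α is a root of x^4 - 1153. By Eisenstein's criterion at the prime p = 1153 (which divides the constant term 1153 but p^2 = 1329409 does not, since 1153 is squarefree), x^4 - 1153 is irreducible over Q. Hence [Q(α):Q] = 4.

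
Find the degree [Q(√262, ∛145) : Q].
[Q(√262, ∛145) : Q] = 6

Let L = Q(√262, ∛145). Since Q(√262) ⊂ L and [Q(√262):Q] = 2, the tower law gives 2 | [L:Q]. Likewise Q(∛145) ⊂ L with [Q(∛145):Q] = 3 (because 145 is not a perfect cube), so 3 | [L:Q]. As gcd(2,3) = 1, [L:Q] is divisible by 6. Conversely L is generated over Q by √262 and ∛145, so [L:Q] ≤ 2·3 = 6. Therefore [Q(√262, ∛145) : Q] = 6.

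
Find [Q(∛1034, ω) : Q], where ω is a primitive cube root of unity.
[Q(∛1034, ω) : Q] = 6

[Q(∛1034):Q] = 3 (min poly x^3 - 1034, irreducible since 1034 is not a perfect cube). [Q(ω):Q] = 2 (min poly x^2 + x + 1). Since Q(∛1034) ⊂ R and ω ∉ R, we have ω ∉ Q(∛1034), so x^2 + x + 1 remains irreducible over Q(∛1034) and [Q(∛1034, ω) : Q(∛1034)] = 2. By the tower law, [Q(∛1034, ω) : Q] = 3 · 2 = 6. (In fact Q(∛1034, ω) is the splitting field of x^3 - 1034 over Q.)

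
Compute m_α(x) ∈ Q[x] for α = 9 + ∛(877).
m_α(x) = x^3 - 27x^2 + 243x - 1606

Set β = α - 9 = ∛(877), so β^3 = 877. Then (α - 9)^3 - 877 = 0, i.e. α is a root of g(x) = (x - 9)^3 - 877 = x^3 - 27x^2 + 243x - 1606. Since g(x) = h(x - 9) where h(x) = x^3 - 877, and h is irreducible over Q (because 877 is not a perfect cube, so h has no rational root, and a monic cubic with no rational root is irreducible), g is also irreducible (irreducibility is preserved under the substitution x → x - 9). Hence m_α(x) = x^3 - 27x^2 + 243x - 1606.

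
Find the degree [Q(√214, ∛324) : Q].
[Q(√214, ∛324) : Q] = 6

Let L = Q(√214, ∛324). Since Q(√214) ⊂ L and [Q(√214):Q] = 2, the tower law gives 2 | [L:Q]. Likewise Q(∛324) ⊂ L with [Q(∛324):Q] = 3 (because 324 is not a perfect cube), so 3 | [L:Q]. As gcd(2,3) = 1, [L:Q] is divisible by 6. Conversely L is generated over Q by √214 and ∛324, so [L:Q] ≤ 2·3 = 6. Therefore [Q(√214, ∛324) : Q] = 6.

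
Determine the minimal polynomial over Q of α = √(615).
m_α(x) = x^2 - 615

α satisfies α^2 - 615 = 0, so x^2 - 615 annihilates α. Since d = 615 is squarefree and ≠ 1, it is not a perfect square in Q, so x^2 - 615 has no rational root and is therefore irreducible over Q (a degree-2 polynomial over a field is irreducible iff it has no root). Hence m_α(x) = x^2 - 615.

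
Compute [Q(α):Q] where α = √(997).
[Q(α):Q] = 2

[Q(α):Q] equals the degree of the minimal polynomial of α. Here α^2 = 997 and x^2 - 997 is irreducible (d = 997 is squarefree, ≠ 1, hence not a square), so deg(m_α) = 2. Thus [Q(α):Q] = 2.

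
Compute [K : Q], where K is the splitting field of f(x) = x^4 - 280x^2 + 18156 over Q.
[K : Q] = 4

Solving the quadratic in x^2: x^2 = (280 ± √(280^2 - 4·18156))/2 = (280 ± √5776)/2 = (280 ± 76)/2, giving x^2 = 178 or x^2 = 102. So f(x) = (x^2 - 178)(x^2 - 102) and the roots of f are ±√178, ±√102. Hence the splitting field is K = Q(√178, √102). Since 178 and 102 are distinct squarefree integers > 1, their product 18156 is not a perfect square, so √102 ∉ Q(√178). By the tower law [K:Q] = [Q(√178,√102):Q(√178)] · [Q(√178):Q] = 2 · 2 = 4.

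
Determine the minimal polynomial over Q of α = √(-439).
m_α(x) = x^2 + 439

α satisfies α^2 + 439 = 0, so x^2 + 439 annihilates α. Since d = -439 is squarefree and ≠ 1, it is not a perfect square in Q, so x^2 + 439 has no rational root and is therefore irreducible over Q (a degree-2 polynomial over a field is irreducible iff it has no root). Hence m_α(x) = x^2 + 439.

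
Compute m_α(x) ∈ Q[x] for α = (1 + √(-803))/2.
m_α(x) = x^2 - x + 201

From 2α - 1 = √(-803), squaring gives (2α - 1)^2 = -803, i.e. 4α^2 - 4α + 1 = -803, so α^2 - α + (1 + 803)/4 = 0. Since -803 ≡ 1 (mod 4), (1 + 803)/4 = 201 ∈ Z. The polynomial x^2 - x + 201 has discriminant 1 - 4·(201) = -803, which is not a perfect square in Q (d = -803 is squarefree and ≠ 1), so x^2 - x + 201 is irreducible over Q. It is the minimal polynomial of α.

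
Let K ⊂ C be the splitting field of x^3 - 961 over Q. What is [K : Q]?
[K : Q] = 6

The roots of x^3 - 961 are ∛961, ω∛961, ω^2∛961 where ω = e^(2πi/3) is a primitive cube root of unity, so K = Q(∛961, ω). Now [Q(∛961):Q] = 3 (since 961 is not a perfect cube, x^3 - 961 is irreducible) and [Q(ω):Q] = 2. Both 2 and 3 divide [K:Q], and [K:Q] ≤ 3·2 = 6, so [K:Q] = 6. (Equivalently: Q(∛961) ⊂ R but ω ∉ R, so [K : Q(∛961)] = 2.)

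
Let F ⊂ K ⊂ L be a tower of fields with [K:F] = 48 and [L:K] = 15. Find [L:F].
[L:F] = 720

The tower law says that for any tower of field extensions F ⊂ K ⊂ L with finite degrees, [L:F] = [L:K] · [K:F]. Here this gives [L:F] = 15 · 48 = 720.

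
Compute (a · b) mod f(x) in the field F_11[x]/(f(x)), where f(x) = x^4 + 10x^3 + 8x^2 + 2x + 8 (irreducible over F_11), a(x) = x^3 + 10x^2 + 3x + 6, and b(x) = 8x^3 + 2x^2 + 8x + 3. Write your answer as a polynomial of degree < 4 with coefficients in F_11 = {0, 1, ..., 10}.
a · b ≡ 7x^3 + x^2 + 6x + 10 (mod f(x))

Multiply in F_11[x]: a(x)·b(x) = (x^3 + 10x^2 + 3x + 6)·(8x^3 + 2x^2 + 8x + 3) = 8x^6 + 5x^5 + 8x^4 + 5x^3 + 2x + 7. This has degree ≥ 4, so divide by f(x) over F_11: 8x^6 + 5x^5 + 8x^4 + 5x^3 + 2x + 7 = (8x^2 + 2x + 1)·(x^4 + 10x^3 + 8x^2 + 2x + 8) + (7x^3 + x^2 + 6x + 10). Hence a·b ≡ 7x^3 + x^2 + 6x + 10 (mod f). (F_11[x]/(f) is a field with 11^4 = 14641 elements since f is irreducible of degree 4.)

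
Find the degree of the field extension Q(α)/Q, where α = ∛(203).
[Q(α):Q] = 3

The minimal polynomial of α is x^3 - 203, irreducible over Q since 203 is not a perfect cube (so x^3 - 203 has no rational root). Hence [Q(α):Q] = deg(m_α) = 3.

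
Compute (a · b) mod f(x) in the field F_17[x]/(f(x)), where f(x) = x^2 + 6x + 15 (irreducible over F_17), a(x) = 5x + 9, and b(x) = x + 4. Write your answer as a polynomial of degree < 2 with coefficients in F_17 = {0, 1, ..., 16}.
a · b ≡ 16x + 12 (mod f(x))

Multiply in F_17[x]: a(x)·b(x) = (5x + 9)·(x + 4) = 5x^2 + 12x + 2. This has degree ≥ 2, so divide by f(x) over F_17: 5x^2 + 12x + 2 = (5)·(x^2 + 6x + 15) + (16x + 12). Hence a·b ≡ 16x + 12 (mod f). (F_17[x]/(f) is a field with 17^2 = 289 elements since f is irreducible of degree 2.)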